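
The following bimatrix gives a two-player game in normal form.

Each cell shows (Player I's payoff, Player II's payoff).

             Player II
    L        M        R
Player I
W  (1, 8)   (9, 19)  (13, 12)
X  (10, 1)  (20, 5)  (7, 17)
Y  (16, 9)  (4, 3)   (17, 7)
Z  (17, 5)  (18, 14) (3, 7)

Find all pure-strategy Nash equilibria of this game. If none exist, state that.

This game has no pure Nash equilibrium.

Player I against L: payoffs 1, 10, 16, 17 → best response Z.
Player I against M: payoffs 9, 20, 4, 18 → best response X.
Player I against R: payoffs 13, 7, 17, 3 → best response Y.
Player II against W: payoffs 8, 19, 12 → best response M.
Player II against X: payoffs 1, 5, 17 → best response R.
Player II against Y: payoffs 9, 3, 7 → best response L.
Player II against Z: payoffs 5, 14, 7 → best response M.
No profile is a mutual best response for all players.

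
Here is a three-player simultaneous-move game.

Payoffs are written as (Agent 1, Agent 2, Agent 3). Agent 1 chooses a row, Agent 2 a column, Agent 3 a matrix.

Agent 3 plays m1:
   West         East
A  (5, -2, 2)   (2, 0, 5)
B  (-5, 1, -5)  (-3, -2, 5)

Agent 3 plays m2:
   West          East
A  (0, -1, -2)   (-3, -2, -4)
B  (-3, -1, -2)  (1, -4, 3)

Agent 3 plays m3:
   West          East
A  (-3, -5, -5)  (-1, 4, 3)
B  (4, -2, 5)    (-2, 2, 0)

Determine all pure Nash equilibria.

For each player, find the best response to each opponent profile; mutual best responses are the pure NE.
Agent 1 against (West, m1): payoffs 5, -5 → best response A.
Agent 1 against (West, m2): payoffs 0, -3 → best response A.
Agent 1 against (West, m3): payoffs -3, 4 → best response B.
Agent 1 against (East, m1): payoffs 2, -3 → best response A.
Agent 1 against (East, m2): payoffs -3, 1 → best response B.
Agent 1 against (East, m3): payoffs -1, -2 → best response A.
Agent 2 against (A, m1): payoffs -2, 0 → best response East.
Agent 2 against (A, m2): payoffs -1, -2 → best response West.
Agent 2 against (A, m3): payoffs -5, 4 → best response East.
Agent 2 against (B, m1): payoffs 1, -2 → best response West.
Agent 2 against (B, m2): payoffs -1, -4 → best response West.
Agent 2 against (B, m3): payoffs -2, 2 → best response East.
Agent 3 against (A, West): payoffs 2, -2, -5 → best response m1.
Agent 3 against (A, East): payoffs 5, -4, 3 → best response m1.
Agent 3 against (B, West): payoffs -5, -2, 5 → best response m3.
Agent 3 against (B, East): payoffs 5, 3, 0 → best response m1.
Mutual best responses: (A, East, m1).

(A, East, m1)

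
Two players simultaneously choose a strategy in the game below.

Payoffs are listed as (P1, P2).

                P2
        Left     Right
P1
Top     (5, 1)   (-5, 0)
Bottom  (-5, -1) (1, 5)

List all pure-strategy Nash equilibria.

Pure-strategy Nash equilibria: (Top, Left) and (Bottom, Right)

(Top, Left): P1 gets 5, best alternative -5; P2 gets 1, best alternative 0. No profitable deviation — NE.
(Top, Right): P1 can switch to Bottom (-5 → 1). Not NE.
(Bottom, Left): P1 can switch to Top (-5 → 5). Not NE.
(Bottom, Right): P1 gets 1, best alternative -5; P2 gets 5, best alternative -1. No profitable deviation — NE.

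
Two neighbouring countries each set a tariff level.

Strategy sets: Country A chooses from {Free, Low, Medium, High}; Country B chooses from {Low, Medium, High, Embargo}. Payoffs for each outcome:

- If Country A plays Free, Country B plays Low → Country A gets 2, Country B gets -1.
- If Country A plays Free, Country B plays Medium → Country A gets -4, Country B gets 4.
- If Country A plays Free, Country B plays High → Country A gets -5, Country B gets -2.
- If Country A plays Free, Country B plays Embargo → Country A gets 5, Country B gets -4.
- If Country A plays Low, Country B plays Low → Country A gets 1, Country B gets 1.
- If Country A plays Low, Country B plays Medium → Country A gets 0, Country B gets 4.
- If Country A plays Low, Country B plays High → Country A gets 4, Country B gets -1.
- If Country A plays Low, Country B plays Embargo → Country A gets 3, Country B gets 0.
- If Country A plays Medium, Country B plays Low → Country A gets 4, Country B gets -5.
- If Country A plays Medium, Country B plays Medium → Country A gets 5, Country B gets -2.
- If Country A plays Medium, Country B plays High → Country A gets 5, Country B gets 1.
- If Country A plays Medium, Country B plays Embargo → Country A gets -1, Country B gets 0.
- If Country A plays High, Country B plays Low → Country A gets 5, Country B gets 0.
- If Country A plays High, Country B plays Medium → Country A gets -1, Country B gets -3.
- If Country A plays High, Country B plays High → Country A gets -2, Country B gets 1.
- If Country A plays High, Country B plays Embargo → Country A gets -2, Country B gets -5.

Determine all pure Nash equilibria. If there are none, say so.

(Free, Low): Country A can switch to Medium (2 → 4). Not NE.
(Free, Medium): Country A can switch to Low (-4 → 0). Not NE.
(Free, High): Country A can switch to Low (-5 → 4). Not NE.
(Free, Embargo): Country B can switch to Low (-4 → -1). Not NE.
(Low, Low): Country A can switch to Free (1 → 2). Not NE.
(Low, Medium): Country A can switch to Medium (0 → 5). Not NE.
(Low, High): Country A can switch to Medium (4 → 5). Not NE.
(Low, Embargo): Country A can switch to Free (3 → 5). Not NE.
(Medium, Low): Country A can switch to High (4 → 5). Not NE.
(Medium, Medium): Country B can switch to High (-2 → 1). Not NE.
(Medium, High): Country A gets 5, best alternative 4; Country B gets 1, best alternative 0. No profitable deviation — NE.
(Medium, Embargo): Country A can switch to Free (-1 → 5). Not NE.
(High, Low): Country B can switch to High (0 → 1). Not NE.
(The remaining 3 profiles each have a profitable deviation by the same check.)

The unique pure-strategy Nash equilibrium is (Medium, High).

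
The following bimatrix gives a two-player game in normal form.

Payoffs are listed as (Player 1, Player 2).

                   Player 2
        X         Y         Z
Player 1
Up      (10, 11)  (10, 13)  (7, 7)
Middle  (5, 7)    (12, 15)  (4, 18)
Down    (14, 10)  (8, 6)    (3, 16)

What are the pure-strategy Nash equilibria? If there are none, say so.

There is no pure-strategy Nash equilibrium.

For each player, find the best response to each opponent profile; mutual best responses are the pure NE.
Player 1 against X: payoffs 10, 5, 14 → best response Down.
Player 1 against Y: payoffs 10, 12, 8 → best response Middle.
Player 1 against Z: payoffs 7, 4, 3 → best response Up.
Player 2 against Up: payoffs 11, 13, 7 → best response Y.
Player 2 against Middle: payoffs 7, 15, 18 → best response Z.
Player 2 against Down: payoffs 10, 6, 16 → best response Z.
No profile is a mutual best response for all players.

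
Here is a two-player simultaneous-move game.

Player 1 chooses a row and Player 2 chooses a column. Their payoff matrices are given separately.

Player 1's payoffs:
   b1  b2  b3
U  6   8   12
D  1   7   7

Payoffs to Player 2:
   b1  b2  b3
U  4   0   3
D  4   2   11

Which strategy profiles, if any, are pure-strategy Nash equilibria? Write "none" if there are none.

(U, b1): Player 1 gets 6, best alternative 1; Player 2 gets 4, best alternative 3. No profitable deviation — NE.
(U, b2): Player 2 can switch to b1 (0 → 4). Not NE.
(U, b3): Player 2 can switch to b1 (3 → 4). Not NE.
(D, b1): Player 1 can switch to U (1 → 6). Not NE.
(D, b2): Player 1 can switch to U (7 → 8). Not NE.
(D, b3): Player 1 can switch to U (7 → 12). Not NE.

The unique pure-strategy Nash equilibrium is (U, b1).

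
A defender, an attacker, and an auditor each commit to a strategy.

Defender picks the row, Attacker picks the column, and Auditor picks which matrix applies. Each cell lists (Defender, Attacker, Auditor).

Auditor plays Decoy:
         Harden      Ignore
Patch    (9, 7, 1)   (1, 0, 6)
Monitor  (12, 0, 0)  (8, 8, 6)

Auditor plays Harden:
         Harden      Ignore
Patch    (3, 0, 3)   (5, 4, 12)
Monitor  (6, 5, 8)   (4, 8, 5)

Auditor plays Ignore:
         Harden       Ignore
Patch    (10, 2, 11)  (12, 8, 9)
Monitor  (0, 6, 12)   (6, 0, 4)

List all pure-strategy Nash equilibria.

Pure-strategy Nash equilibria: (Patch, Ignore, Harden) and (Monitor, Ignore, Decoy)

(Patch, Harden, Decoy): Defender can switch to Monitor (9 → 12). Not NE.
(Patch, Harden, Harden): Defender can switch to Monitor (3 → 6). Not NE.
(Patch, Harden, Ignore): Attacker can switch to Ignore (2 → 8). Not NE.
(Patch, Ignore, Decoy): Defender can switch to Monitor (1 → 8). Not NE.
(Patch, Ignore, Harden): Defender gets 5, best alternative 4; Attacker gets 4, best alternative 0; Auditor gets 12, best alternative 9. No profitable deviation — NE.
(Patch, Ignore, Ignore): Auditor can switch to Harden (9 → 12). Not NE.
(Monitor, Harden, Decoy): Attacker can switch to Ignore (0 → 8). Not NE.
(Monitor, Harden, Harden): Attacker can switch to Ignore (5 → 8). Not NE.
(Monitor, Harden, Ignore): Defender can switch to Patch (0 → 10). Not NE.
(Monitor, Ignore, Decoy): Defender gets 8, best alternative 1; Attacker gets 8, best alternative 0; Auditor gets 6, best alternative 5. No profitable deviation — NE.
(Monitor, Ignore, Harden): Defender can switch to Patch (4 → 5). Not NE.
(Monitor, Ignore, Ignore): Defender can switch to Patch (6 → 12). Not NE.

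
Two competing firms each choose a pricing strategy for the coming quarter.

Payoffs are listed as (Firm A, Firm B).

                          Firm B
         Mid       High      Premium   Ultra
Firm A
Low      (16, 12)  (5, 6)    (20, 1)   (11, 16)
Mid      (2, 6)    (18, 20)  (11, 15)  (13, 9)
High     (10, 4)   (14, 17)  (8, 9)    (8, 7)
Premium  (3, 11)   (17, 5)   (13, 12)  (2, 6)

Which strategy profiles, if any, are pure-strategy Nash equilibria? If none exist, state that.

Pure NE: (Mid, High)

Mark each player's best response to every combination of opponents' strategies; a profile where every player is best-responding is a pure Nash equilibrium.
Firm A against Mid: payoffs 16, 2, 10, 3 → best response Low.
Firm A against High: payoffs 5, 18, 14, 17 → best response Mid.
Firm A against Premium: payoffs 20, 11, 8, 13 → best response Low.
Firm A against Ultra: payoffs 11, 13, 8, 2 → best response Mid.
Firm B against Low: payoffs 12, 6, 1, 16 → best response Ultra.
Firm B against Mid: payoffs 6, 20, 15, 9 → best response High.
Firm B against High: payoffs 4, 17, 9, 7 → best response High.
Firm B against Premium: payoffs 11, 5, 12, 6 → best response Premium.
Mutual best responses: (Mid, High).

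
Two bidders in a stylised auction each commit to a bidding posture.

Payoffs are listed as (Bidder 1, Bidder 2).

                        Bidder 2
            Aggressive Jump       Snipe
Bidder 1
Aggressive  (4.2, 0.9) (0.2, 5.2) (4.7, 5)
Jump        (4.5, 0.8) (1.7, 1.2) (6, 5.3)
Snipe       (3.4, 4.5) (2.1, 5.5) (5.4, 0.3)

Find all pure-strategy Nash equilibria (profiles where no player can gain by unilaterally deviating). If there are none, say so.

(Aggressive, Aggressive): Bidder 1 can switch to Jump (4.2 → 4.5). Not NE.
(Aggressive, Jump): Bidder 1 can switch to Jump (0.2 → 1.7). Not NE.
(Aggressive, Snipe): Bidder 1 can switch to Jump (4.7 → 6). Not NE.
(Jump, Aggressive): Bidder 2 can switch to Jump (0.8 → 1.2). Not NE.
(Jump, Jump): Bidder 1 can switch to Snipe (1.7 → 2.1). Not NE.
(Jump, Snipe): Bidder 1 gets 6, best alternative 5.4; Bidder 2 gets 5.3, best alternative 1.2. No profitable deviation — NE.
(Snipe, Aggressive): Bidder 1 can switch to Aggressive (3.4 → 4.2). Not NE.
(Snipe, Jump): Bidder 1 gets 2.1, best alternative 1.7; Bidder 2 gets 5.5, best alternative 4.5. No profitable deviation — NE.
(Snipe, Snipe): Bidder 1 can switch to Jump (5.4 → 6). Not NE.

Pure-strategy Nash equilibria: (Jump, Snipe); (Snipe, Jump)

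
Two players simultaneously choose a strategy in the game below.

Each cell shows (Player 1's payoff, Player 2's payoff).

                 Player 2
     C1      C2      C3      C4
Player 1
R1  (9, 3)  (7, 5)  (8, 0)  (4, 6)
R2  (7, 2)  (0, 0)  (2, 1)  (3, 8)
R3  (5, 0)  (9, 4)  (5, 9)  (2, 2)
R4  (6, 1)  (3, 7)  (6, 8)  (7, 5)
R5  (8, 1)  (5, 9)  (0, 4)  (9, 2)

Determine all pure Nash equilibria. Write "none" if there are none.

Player 1 against C1: payoffs 9, 7, 5, 6, 8 → best response R1.
Player 1 against C2: payoffs 7, 0, 9, 3, 5 → best response R3.
Player 1 against C3: payoffs 8, 2, 5, 6, 0 → best response R1.
Player 1 against C4: payoffs 4, 3, 2, 7, 9 → best response R5.
Player 2 against R1: payoffs 3, 5, 0, 6 → best response C4.
Player 2 against R2: payoffs 2, 0, 1, 8 → best response C4.
Player 2 against R3: payoffs 0, 4, 9, 2 → best response C3.
Player 2 against R4: payoffs 1, 7, 8, 5 → best response C3.
Player 2 against R5: payoffs 1, 9, 4, 2 → best response C2.
No profile is a mutual best response for all players.

This game has no pure Nash equilibrium.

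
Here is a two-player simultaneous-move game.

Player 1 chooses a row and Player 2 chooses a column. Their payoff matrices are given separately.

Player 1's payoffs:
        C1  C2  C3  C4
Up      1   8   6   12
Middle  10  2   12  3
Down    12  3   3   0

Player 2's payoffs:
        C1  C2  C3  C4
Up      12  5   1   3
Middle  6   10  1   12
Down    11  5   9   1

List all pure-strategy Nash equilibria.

For each player, find the best response to each opponent profile; mutual best responses are the pure NE.
Player 1 against C1: payoffs 1, 10, 12 → best response Down.
Player 1 against C2: payoffs 8, 2, 3 → best response Up.
Player 1 against C3: payoffs 6, 12, 3 → best response Middle.
Player 1 against C4: payoffs 12, 3, 0 → best response Up.
Player 2 against Up: payoffs 12, 5, 1, 3 → best response C1.
Player 2 against Middle: payoffs 6, 10, 1, 12 → best response C4.
Player 2 against Down: payoffs 11, 5, 9, 1 → best response C1.
Mutual best responses: (Down, C1).

(Down, C1)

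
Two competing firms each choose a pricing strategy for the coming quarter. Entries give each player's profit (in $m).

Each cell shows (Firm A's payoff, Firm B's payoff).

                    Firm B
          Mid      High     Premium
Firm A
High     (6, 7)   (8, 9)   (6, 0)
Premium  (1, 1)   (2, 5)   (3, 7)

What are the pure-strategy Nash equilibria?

For each player, find the best response to each opponent profile; mutual best responses are the pure NE.
Firm A against Mid: payoffs 6, 1 → best response High.
Firm A against High: payoffs 8, 2 → best response High.
Firm A against Premium: payoffs 6, 3 → best response High.
Firm B against High: payoffs 7, 9, 0 → best response High.
Firm B against Premium: payoffs 1, 5, 7 → best response Premium.
Mutual best responses: (High, High).

(High, High)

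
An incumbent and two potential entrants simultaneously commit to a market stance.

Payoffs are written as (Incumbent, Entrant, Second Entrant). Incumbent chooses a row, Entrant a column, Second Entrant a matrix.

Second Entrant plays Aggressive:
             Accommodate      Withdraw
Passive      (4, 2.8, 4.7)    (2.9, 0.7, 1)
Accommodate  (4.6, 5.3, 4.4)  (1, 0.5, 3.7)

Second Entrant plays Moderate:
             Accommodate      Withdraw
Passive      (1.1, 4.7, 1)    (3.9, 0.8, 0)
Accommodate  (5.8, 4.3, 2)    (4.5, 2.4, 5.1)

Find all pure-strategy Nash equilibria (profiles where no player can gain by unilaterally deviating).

(Accommodate, Accommodate, Aggressive)

For each player, find the best response to each opponent profile; mutual best responses are the pure NE.
Incumbent against (Accommodate, Aggressive): payoffs 4, 4.6 → best response Accommodate.
Incumbent against (Accommodate, Moderate): payoffs 1.1, 5.8 → best response Accommodate.
Incumbent against (Withdraw, Aggressive): payoffs 2.9, 1 → best response Passive.
Incumbent against (Withdraw, Moderate): payoffs 3.9, 4.5 → best response Accommodate.
Entrant against (Passive, Aggressive): payoffs 2.8, 0.7 → best response Accommodate.
Entrant against (Passive, Moderate): payoffs 4.7, 0.8 → best response Accommodate.
Entrant against (Accommodate, Aggressive): payoffs 5.3, 0.5 → best response Accommodate.
Entrant against (Accommodate, Moderate): payoffs 4.3, 2.4 → best response Accommodate.
Second Entrant against (Passive, Accommodate): payoffs 4.7, 1 → best response Aggressive.
Second Entrant against (Passive, Withdraw): payoffs 1, 0 → best response Aggressive.
Second Entrant against (Accommodate, Accommodate): payoffs 4.4, 2 → best response Aggressive.
Second Entrant against (Accommodate, Withdraw): payoffs 3.7, 5.1 → best response Moderate.
Mutual best responses: (Accommodate, Accommodate, Aggressive).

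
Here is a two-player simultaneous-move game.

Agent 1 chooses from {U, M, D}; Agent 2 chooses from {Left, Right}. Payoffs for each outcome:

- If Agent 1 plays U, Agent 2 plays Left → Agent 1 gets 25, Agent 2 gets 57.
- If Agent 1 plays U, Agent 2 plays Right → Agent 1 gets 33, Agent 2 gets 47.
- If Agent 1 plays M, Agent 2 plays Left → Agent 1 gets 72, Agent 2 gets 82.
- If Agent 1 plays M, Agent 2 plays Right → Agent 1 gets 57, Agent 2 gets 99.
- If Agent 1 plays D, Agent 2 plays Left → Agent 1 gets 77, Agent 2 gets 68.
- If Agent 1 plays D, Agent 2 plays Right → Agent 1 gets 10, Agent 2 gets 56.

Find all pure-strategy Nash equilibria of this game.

(U, Left): Agent 1 can switch to M (25 → 72). Not NE.
(U, Right): Agent 1 can switch to M (33 → 57). Not NE.
(M, Left): Agent 1 can switch to D (72 → 77). Not NE.
(M, Right): Agent 1 gets 57, best alternative 33; Agent 2 gets 99, best alternative 82. No profitable deviation — NE.
(D, Left): Agent 1 gets 77, best alternative 72; Agent 2 gets 68, best alternative 56. No profitable deviation — NE.
(D, Right): Agent 1 can switch to U (10 → 33). Not NE.

The pure Nash equilibria are (M, Right) and (D, Left).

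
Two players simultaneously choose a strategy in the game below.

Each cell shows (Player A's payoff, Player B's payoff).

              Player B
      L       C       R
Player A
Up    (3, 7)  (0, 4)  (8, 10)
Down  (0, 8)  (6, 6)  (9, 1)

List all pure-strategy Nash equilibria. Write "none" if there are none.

(Up, L): Player B can switch to R (7 → 10). Not NE.
(Up, C): Player A can switch to Down (0 → 6). Not NE.
(Up, R): Player A can switch to Down (8 → 9). Not NE.
(Down, L): Player A can switch to Up (0 → 3). Not NE.
(Down, C): Player B can switch to L (6 → 8). Not NE.
(Down, R): Player B can switch to L (1 → 8). Not NE.

There is no pure-strategy Nash equilibrium.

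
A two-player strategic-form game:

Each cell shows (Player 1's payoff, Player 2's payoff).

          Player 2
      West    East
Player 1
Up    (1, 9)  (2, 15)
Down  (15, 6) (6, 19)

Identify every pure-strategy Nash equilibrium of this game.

The unique pure-strategy Nash equilibrium is (Down, East).

Player 1 against West: payoffs 1, 15 → best response Down.
Player 1 against East: payoffs 2, 6 → best response Down.
Player 2 against Up: payoffs 9, 15 → best response East.
Player 2 against Down: payoffs 6, 19 → best response East.
Mutual best responses: (Down, East).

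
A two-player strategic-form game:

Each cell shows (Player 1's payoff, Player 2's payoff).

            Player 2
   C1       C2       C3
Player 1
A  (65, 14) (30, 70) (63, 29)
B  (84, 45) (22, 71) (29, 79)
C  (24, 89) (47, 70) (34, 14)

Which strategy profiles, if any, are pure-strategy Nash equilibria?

For each strategy profile, look for a profitable unilateral deviation.
(A, C1): Player 1 can switch to B (65 → 84). Not NE.
(A, C2): Player 1 can switch to C (30 → 47). Not NE.
(A, C3): Player 2 can switch to C2 (29 → 70). Not NE.
(B, C1): Player 2 can switch to C2 (45 → 71). Not NE.
(B, C2): Player 1 can switch to A (22 → 30). Not NE.
(B, C3): Player 1 can switch to A (29 → 63). Not NE.
(C, C1): Player 1 can switch to A (24 → 65). Not NE.
(C, C2): Player 2 can switch to C1 (70 → 89). Not NE.
(C, C3): Player 1 can switch to A (34 → 63). Not NE.

This game has no pure Nash equilibrium.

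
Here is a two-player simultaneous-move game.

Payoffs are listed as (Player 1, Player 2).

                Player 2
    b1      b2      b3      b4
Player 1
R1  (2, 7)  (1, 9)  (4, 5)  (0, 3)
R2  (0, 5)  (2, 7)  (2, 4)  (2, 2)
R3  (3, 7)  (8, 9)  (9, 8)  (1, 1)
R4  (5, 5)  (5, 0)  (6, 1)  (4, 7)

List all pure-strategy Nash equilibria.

Player 1 against b1: payoffs 2, 0, 3, 5 → best response R4.
Player 1 against b2: payoffs 1, 2, 8, 5 → best response R3.
Player 1 against b3: payoffs 4, 2, 9, 6 → best response R3.
Player 1 against b4: payoffs 0, 2, 1, 4 → best response R4.
Player 2 against R1: payoffs 7, 9, 5, 3 → best response b2.
Player 2 against R2: payoffs 5, 7, 4, 2 → best response b2.
Player 2 against R3: payoffs 7, 9, 8, 1 → best response b2.
Player 2 against R4: payoffs 5, 0, 1, 7 → best response b4.
Mutual best responses: (R3, b2); (R4, b4).

The pure Nash equilibria are (R3, b2) and (R4, b4).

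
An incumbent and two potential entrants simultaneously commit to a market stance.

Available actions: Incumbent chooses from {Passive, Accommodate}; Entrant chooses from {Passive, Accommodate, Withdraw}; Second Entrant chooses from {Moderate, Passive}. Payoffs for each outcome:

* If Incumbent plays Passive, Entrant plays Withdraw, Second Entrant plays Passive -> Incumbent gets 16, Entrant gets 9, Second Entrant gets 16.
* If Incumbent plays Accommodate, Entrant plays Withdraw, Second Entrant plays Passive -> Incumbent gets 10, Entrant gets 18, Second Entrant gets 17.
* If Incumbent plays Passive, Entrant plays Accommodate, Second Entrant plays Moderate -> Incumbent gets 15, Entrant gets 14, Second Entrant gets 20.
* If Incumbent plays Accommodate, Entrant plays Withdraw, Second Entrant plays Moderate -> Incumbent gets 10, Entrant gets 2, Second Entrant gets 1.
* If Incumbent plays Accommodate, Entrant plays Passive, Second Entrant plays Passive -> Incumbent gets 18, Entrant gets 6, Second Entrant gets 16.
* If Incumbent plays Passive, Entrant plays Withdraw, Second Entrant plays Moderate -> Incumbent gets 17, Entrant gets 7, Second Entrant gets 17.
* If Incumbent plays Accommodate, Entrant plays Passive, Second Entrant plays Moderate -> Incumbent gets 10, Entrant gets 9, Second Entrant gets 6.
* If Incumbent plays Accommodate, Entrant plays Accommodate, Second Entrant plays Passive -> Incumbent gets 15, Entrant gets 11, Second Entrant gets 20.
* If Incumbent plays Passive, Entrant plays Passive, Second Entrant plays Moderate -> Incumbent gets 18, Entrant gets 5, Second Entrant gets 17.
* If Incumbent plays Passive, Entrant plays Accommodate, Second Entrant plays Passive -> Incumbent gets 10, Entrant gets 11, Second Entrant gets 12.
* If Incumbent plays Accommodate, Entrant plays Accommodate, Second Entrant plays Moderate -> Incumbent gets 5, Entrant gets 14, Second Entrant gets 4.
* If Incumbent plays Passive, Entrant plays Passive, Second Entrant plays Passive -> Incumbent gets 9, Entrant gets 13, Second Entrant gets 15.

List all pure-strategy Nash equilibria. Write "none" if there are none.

The unique pure-strategy Nash equilibrium is (Passive, Accommodate, Moderate).

For each player, find the best response to each opponent profile; mutual best responses are the pure NE.
Incumbent against (Passive, Moderate): payoffs 18, 10 → best response Passive.
Incumbent against (Passive, Passive): payoffs 9, 18 → best response Accommodate.
Incumbent against (Accommodate, Moderate): payoffs 15, 5 → best response Passive.
Incumbent against (Accommodate, Passive): payoffs 10, 15 → best response Accommodate.
Incumbent against (Withdraw, Moderate): payoffs 17, 10 → best response Passive.
Incumbent against (Withdraw, Passive): payoffs 16, 10 → best response Passive.
Entrant against (Passive, Moderate): payoffs 5, 14, 7 → best response Accommodate.
Entrant against (Passive, Passive): payoffs 13, 11, 9 → best response Passive.
Entrant against (Accommodate, Moderate): payoffs 9, 14, 2 → best response Accommodate.
Entrant against (Accommodate, Passive): payoffs 6, 11, 18 → best response Withdraw.
Second Entrant against (Passive, Passive): payoffs 17, 15 → best response Moderate.
Second Entrant against (Passive, Accommodate): payoffs 20, 12 → best response Moderate.
Second Entrant against (Passive, Withdraw): payoffs 17, 16 → best response Moderate.
Second Entrant against (Accommodate, Passive): payoffs 6, 16 → best response Passive.
Second Entrant against (Accommodate, Accommodate): payoffs 4, 20 → best response Passive.
Second Entrant against (Accommodate, Withdraw): payoffs 1, 17 → best response Passive.
Mutual best responses: (Passive, Accommodate, Moderate).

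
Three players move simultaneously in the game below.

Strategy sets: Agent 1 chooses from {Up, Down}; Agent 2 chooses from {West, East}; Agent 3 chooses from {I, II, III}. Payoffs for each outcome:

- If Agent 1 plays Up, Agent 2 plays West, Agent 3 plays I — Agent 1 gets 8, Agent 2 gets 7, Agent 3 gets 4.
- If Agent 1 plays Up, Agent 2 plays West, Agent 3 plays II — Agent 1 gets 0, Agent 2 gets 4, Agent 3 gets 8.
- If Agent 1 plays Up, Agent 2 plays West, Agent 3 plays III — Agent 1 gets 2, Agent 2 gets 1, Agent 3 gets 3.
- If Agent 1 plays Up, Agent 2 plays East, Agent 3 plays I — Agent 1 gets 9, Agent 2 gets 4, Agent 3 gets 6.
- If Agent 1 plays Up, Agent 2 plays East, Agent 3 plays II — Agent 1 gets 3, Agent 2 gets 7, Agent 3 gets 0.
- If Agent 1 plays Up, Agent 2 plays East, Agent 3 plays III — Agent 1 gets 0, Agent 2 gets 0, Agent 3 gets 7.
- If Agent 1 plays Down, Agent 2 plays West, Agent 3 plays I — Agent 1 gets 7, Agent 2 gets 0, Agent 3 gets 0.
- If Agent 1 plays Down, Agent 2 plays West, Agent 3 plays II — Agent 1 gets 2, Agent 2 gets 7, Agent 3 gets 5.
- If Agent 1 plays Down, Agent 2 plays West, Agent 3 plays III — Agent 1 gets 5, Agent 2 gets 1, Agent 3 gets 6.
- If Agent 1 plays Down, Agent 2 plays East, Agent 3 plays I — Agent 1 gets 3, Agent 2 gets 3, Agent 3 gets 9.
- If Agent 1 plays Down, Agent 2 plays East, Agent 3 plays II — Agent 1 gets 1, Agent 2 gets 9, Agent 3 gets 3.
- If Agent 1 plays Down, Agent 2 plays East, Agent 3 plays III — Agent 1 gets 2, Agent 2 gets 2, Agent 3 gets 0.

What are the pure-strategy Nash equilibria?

Agent 1 against (West, I): payoffs 8, 7 → best response Up.
Agent 1 against (West, II): payoffs 0, 2 → best response Down.
Agent 1 against (West, III): payoffs 2, 5 → best response Down.
Agent 1 against (East, I): payoffs 9, 3 → best response Up.
Agent 1 against (East, II): payoffs 3, 1 → best response Up.
Agent 1 against (East, III): payoffs 0, 2 → best response Down.
Agent 2 against (Up, I): payoffs 7, 4 → best response West.
Agent 2 against (Up, II): payoffs 4, 7 → best response East.
Agent 2 against (Up, III): payoffs 1, 0 → best response West.
Agent 2 against (Down, I): payoffs 0, 3 → best response East.
Agent 2 against (Down, II): payoffs 7, 9 → best response East.
Agent 2 against (Down, III): payoffs 1, 2 → best response East.
Agent 3 against (Up, West): payoffs 4, 8, 3 → best response II.
Agent 3 against (Up, East): payoffs 6, 0, 7 → best response III.
Agent 3 against (Down, West): payoffs 0, 5, 6 → best response III.
Agent 3 against (Down, East): payoffs 9, 3, 0 → best response I.
No profile is a mutual best response for all players.

There is no pure-strategy Nash equilibrium.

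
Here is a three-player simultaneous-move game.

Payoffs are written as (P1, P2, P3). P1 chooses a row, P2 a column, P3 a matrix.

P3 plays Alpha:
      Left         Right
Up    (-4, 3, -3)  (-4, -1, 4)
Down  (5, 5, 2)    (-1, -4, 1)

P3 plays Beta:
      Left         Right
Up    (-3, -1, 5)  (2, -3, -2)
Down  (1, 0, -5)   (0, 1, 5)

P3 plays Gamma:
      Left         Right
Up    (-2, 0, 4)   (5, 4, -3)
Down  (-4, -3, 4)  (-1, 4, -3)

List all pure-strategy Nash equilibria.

P1 against (Left, Alpha): payoffs -4, 5 → best response Down.
P1 against (Left, Beta): payoffs -3, 1 → best response Down.
P1 against (Left, Gamma): payoffs -2, -4 → best response Up.
P1 against (Right, Alpha): payoffs -4, -1 → best response Down.
P1 against (Right, Beta): payoffs 2, 0 → best response Up.
P1 against (Right, Gamma): payoffs 5, -1 → best response Up.
P2 against (Up, Alpha): payoffs 3, -1 → best response Left.
P2 against (Up, Beta): payoffs -1, -3 → best response Left.
P2 against (Up, Gamma): payoffs 0, 4 → best response Right.
P2 against (Down, Alpha): payoffs 5, -4 → best response Left.
P2 against (Down, Beta): payoffs 0, 1 → best response Right.
P2 against (Down, Gamma): payoffs -3, 4 → best response Right.
P3 against (Up, Left): payoffs -3, 5, 4 → best response Beta.
P3 against (Up, Right): payoffs 4, -2, -3 → best response Alpha.
P3 against (Down, Left): payoffs 2, -5, 4 → best response Gamma.
P3 against (Down, Right): payoffs 1, 5, -3 → best response Beta.
No profile is a mutual best response for all players.

There is no pure-strategy Nash equilibrium.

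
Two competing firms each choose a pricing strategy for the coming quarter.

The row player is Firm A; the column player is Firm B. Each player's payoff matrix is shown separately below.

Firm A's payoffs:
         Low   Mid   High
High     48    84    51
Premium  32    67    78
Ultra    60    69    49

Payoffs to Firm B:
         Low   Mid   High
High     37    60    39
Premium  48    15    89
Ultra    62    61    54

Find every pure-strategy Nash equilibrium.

The pure Nash equilibria are (High, Mid) and (Premium, High) and (Ultra, Low).

(High, Low): Firm A can switch to Ultra (48 → 60). Not NE.
(High, Mid): Firm A gets 84, best alternative 69; Firm B gets 60, best alternative 39. No profitable deviation — NE.
(High, High): Firm A can switch to Premium (51 → 78). Not NE.
(Premium, Low): Firm A can switch to High (32 → 48). Not NE.
(Premium, Mid): Firm A can switch to High (67 → 84). Not NE.
(Premium, High): Firm A gets 78, best alternative 51; Firm B gets 89, best alternative 48. No profitable deviation — NE.
(Ultra, Low): Firm A gets 60, best alternative 48; Firm B gets 62, best alternative 61. No profitable deviation — NE.
(Ultra, Mid): Firm A can switch to High (69 → 84). Not NE.
(Ultra, High): Firm A can switch to High (49 → 51). Not NE.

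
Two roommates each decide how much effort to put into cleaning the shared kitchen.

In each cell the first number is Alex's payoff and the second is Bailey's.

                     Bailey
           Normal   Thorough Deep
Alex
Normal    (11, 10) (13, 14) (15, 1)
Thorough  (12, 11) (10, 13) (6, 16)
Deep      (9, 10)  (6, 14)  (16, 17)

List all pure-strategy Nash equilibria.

Alex against Normal: payoffs 11, 12, 9 → best response Thorough.
Alex against Thorough: payoffs 13, 10, 6 → best response Normal.
Alex against Deep: payoffs 15, 6, 16 → best response Deep.
Bailey against Normal: payoffs 10, 14, 1 → best response Thorough.
Bailey against Thorough: payoffs 11, 13, 16 → best response Deep.
Bailey against Deep: payoffs 10, 14, 17 → best response Deep.
Mutual best responses: (Normal, Thorough); (Deep, Deep).

Pure-strategy Nash equilibria: (Normal, Thorough) and (Deep, Deep)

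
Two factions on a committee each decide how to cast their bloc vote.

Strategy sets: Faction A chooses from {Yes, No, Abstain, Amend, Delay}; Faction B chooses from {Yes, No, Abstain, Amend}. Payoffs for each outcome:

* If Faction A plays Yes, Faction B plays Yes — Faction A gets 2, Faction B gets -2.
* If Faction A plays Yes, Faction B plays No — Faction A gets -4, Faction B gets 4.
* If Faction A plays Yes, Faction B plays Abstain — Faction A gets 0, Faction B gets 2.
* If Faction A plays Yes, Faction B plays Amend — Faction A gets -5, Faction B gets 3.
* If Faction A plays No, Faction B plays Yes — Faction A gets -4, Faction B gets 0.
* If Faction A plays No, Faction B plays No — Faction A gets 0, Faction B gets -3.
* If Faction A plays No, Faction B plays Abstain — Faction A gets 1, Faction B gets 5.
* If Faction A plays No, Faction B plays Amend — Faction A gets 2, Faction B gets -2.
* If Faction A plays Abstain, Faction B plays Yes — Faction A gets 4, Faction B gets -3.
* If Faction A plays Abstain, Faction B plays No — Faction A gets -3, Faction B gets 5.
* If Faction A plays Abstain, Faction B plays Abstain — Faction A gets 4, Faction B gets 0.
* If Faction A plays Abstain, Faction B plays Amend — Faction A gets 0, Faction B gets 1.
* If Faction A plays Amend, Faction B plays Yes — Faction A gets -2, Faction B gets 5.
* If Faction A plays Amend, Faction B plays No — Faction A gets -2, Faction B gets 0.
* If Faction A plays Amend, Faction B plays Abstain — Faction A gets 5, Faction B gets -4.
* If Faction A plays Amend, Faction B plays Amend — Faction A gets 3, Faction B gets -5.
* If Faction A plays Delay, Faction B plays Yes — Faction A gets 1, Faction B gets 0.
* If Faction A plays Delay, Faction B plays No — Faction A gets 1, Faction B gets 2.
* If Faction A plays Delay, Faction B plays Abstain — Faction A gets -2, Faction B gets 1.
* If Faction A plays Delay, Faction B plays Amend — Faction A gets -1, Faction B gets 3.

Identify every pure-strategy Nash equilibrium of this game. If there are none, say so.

(Yes, Yes): Faction A can switch to Abstain (2 → 4). Not NE.
(Yes, No): Faction A can switch to No (-4 → 0). Not NE.
(Yes, Abstain): Faction A can switch to No (0 → 1). Not NE.
(Yes, Amend): Faction A can switch to No (-5 → 2). Not NE.
(No, Yes): Faction A can switch to Yes (-4 → 2). Not NE.
(No, No): Faction A can switch to Delay (0 → 1). Not NE.
(No, Abstain): Faction A can switch to Abstain (1 → 4). Not NE.
(No, Amend): Faction A can switch to Amend (2 → 3). Not NE.
(Abstain, Yes): Faction B can switch to No (-3 → 5). Not NE.
(Abstain, No): Faction A can switch to No (-3 → 0). Not NE.
(Abstain, Abstain): Faction A can switch to Amend (4 → 5). Not NE.
(Abstain, Amend): Faction A can switch to No (0 → 2). Not NE.
(The remaining 8 profiles each have a profitable deviation by the same check.)

No pure-strategy Nash equilibrium.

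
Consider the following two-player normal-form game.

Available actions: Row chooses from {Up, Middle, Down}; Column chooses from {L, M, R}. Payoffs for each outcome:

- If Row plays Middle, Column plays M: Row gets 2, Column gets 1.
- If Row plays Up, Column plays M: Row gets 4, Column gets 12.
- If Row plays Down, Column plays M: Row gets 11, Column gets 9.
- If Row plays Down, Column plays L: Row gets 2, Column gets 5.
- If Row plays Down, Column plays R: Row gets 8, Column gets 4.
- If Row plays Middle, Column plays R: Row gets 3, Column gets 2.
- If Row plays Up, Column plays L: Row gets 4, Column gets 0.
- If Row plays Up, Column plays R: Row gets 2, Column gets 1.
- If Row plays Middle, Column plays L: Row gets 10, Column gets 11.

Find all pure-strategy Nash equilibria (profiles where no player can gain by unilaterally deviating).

(Up, L): Row can switch to Middle (4 → 10). Not NE.
(Up, M): Row can switch to Down (4 → 11). Not NE.
(Up, R): Row can switch to Middle (2 → 3). Not NE.
(Middle, L): Row gets 10, best alternative 4; Column gets 11, best alternative 2. No profitable deviation — NE.
(Middle, M): Row can switch to Up (2 → 4). Not NE.
(Middle, R): Row can switch to Down (3 → 8). Not NE.
(Down, L): Row can switch to Up (2 → 4). Not NE.
(Down, M): Row gets 11, best alternative 4; Column gets 9, best alternative 5. No profitable deviation — NE.
(Down, R): Column can switch to L (4 → 5). Not NE.

The pure Nash equilibria are (Middle, L) and (Down, M).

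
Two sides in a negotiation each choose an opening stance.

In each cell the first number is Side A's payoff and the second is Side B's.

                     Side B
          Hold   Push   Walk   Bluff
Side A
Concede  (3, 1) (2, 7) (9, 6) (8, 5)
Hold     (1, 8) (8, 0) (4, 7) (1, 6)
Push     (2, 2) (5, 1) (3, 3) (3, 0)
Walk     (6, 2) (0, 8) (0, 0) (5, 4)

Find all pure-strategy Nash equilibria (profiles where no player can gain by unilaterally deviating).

Check each profile: it is a Nash equilibrium iff no player can strictly gain by switching unilaterally.
(Concede, Hold): Side A can switch to Walk (3 → 6). Not NE.
(Concede, Push): Side A can switch to Hold (2 → 8). Not NE.
(Concede, Walk): Side B can switch to Push (6 → 7). Not NE.
(Concede, Bluff): Side B can switch to Push (5 → 7). Not NE.
(Hold, Hold): Side A can switch to Concede (1 → 3). Not NE.
(Hold, Push): Side B can switch to Hold (0 → 8). Not NE.
(The remaining 10 profiles each have a profitable deviation by the same check.)

No pure-strategy Nash equilibrium.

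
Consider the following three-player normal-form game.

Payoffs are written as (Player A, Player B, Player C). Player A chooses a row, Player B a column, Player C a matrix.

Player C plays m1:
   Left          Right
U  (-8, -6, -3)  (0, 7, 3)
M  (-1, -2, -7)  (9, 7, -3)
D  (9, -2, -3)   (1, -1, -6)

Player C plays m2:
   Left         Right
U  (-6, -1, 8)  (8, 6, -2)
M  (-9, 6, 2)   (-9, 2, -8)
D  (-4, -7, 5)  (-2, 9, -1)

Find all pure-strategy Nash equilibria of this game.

Pure NE: (M, Right, m1)

(U, Left, m1): Player A can switch to M (-8 → -1). Not NE.
(U, Left, m2): Player A can switch to D (-6 → -4). Not NE.
(U, Right, m1): Player A can switch to M (0 → 9). Not NE.
(U, Right, m2): Player C can switch to m1 (-2 → 3). Not NE.
(M, Left, m1): Player A can switch to D (-1 → 9). Not NE.
(M, Left, m2): Player A can switch to U (-9 → -6). Not NE.
(M, Right, m1): Player A gets 9, best alternative 1; Player B gets 7, best alternative -2; Player C gets -3, best alternative -8. No profitable deviation — NE.
(The remaining 5 profiles each have a profitable deviation by the same check.)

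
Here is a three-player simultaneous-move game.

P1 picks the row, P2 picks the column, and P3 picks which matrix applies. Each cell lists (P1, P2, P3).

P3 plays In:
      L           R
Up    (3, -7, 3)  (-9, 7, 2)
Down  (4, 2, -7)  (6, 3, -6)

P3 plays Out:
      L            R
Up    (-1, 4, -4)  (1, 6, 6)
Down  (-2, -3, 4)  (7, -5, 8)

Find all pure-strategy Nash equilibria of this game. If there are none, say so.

(Up, L, In): P1 can switch to Down (3 → 4). Not NE.
(Up, L, Out): P2 can switch to R (4 → 6). Not NE.
(Up, R, In): P1 can switch to Down (-9 → 6). Not NE.
(Up, R, Out): P1 can switch to Down (1 → 7). Not NE.
(Down, L, In): P2 can switch to R (2 → 3). Not NE.
(Down, L, Out): P1 can switch to Up (-2 → -1). Not NE.
(Down, R, In): P3 can switch to Out (-6 → 8). Not NE.
(Down, R, Out): P2 can switch to L (-5 → -3). Not NE.

There is no pure-strategy Nash equilibrium.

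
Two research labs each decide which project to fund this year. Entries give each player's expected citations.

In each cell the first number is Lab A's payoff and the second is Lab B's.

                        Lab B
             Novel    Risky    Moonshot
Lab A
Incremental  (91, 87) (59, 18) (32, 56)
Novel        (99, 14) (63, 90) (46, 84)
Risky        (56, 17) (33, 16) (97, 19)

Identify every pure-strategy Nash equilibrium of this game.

Check each profile: it is a Nash equilibrium iff no player can strictly gain by switching unilaterally.
(Incremental, Novel): Lab A can switch to Novel (91 → 99). Not NE.
(Incremental, Risky): Lab A can switch to Novel (59 → 63). Not NE.
(Incremental, Moonshot): Lab A can switch to Novel (32 → 46). Not NE.
(Novel, Novel): Lab B can switch to Risky (14 → 90). Not NE.
(Novel, Risky): Lab A gets 63, best alternative 59; Lab B gets 90, best alternative 84. No profitable deviation — NE.
(Novel, Moonshot): Lab A can switch to Risky (46 → 97). Not NE.
(Risky, Novel): Lab A can switch to Incremental (56 → 91). Not NE.
(Risky, Risky): Lab A can switch to Incremental (33 → 59). Not NE.
(Risky, Moonshot): Lab A gets 97, best alternative 46; Lab B gets 19, best alternative 17. No profitable deviation — NE.

The pure Nash equilibria are (Novel, Risky), (Risky, Moonshot).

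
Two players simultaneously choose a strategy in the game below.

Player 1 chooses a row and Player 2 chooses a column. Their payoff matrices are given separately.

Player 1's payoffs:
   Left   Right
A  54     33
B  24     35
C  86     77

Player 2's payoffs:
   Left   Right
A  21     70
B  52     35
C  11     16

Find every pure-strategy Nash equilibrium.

Pure NE: (C, Right)

(A, Left): Player 1 can switch to C (54 → 86). Not NE.
(A, Right): Player 1 can switch to B (33 → 35). Not NE.
(B, Left): Player 1 can switch to A (24 → 54). Not NE.
(B, Right): Player 1 can switch to C (35 → 77). Not NE.
(C, Left): Player 2 can switch to Right (11 → 16). Not NE.
(C, Right): Player 1 gets 77, best alternative 35; Player 2 gets 16, best alternative 11. No profitable deviation — NE.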